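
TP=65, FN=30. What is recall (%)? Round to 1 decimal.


Recall = TP / (TP + FN) * 100
= 65 / (65 + 30)
= 65 / 95
= 0.6842
= 68.4%

68.4


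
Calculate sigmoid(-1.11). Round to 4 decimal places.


sigmoid(z) = 1 / (1 + exp(-z))
exp(-(-1.11)) = exp(1.11) = 3.0344
1 + 3.0344 = 4.0344
1 / 4.0344 = 0.2479

0.2479


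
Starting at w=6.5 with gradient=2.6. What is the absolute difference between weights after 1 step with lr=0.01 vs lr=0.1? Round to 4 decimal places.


With lr=0.01: w_new = 6.5 - 0.01 * 2.6 = 6.474
With lr=0.1: w_new = 6.5 - 0.1 * 2.6 = 6.24
Absolute difference = |6.474 - 6.24|
= 0.2340

0.2340


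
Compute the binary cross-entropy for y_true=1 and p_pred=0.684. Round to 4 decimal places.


For y=1: Loss = -log(p)
= -log(0.684)
= -(-0.3798)
= 0.3798

0.3798


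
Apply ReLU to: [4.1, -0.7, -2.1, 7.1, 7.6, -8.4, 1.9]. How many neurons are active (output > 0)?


ReLU(x) = max(0, x) for each element:
ReLU(4.1) = 4.1
ReLU(-0.7) = 0
ReLU(-2.1) = 0
ReLU(7.1) = 7.1
ReLU(7.6) = 7.6
ReLU(-8.4) = 0
ReLU(1.9) = 1.9
Active neurons (>0): 4

4


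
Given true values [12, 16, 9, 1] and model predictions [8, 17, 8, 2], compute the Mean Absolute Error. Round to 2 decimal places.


Absolute errors: [4, 1, 1, 1]
Sum of absolute errors = 7
MAE = 7 / 4 = 1.75

1.75


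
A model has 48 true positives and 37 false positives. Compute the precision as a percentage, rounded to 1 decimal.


Precision = TP / (TP + FP) * 100
= 48 / (48 + 37)
= 48 / 85
= 0.5647
= 56.5%

56.5


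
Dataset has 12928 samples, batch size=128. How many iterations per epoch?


Iterations per epoch = dataset_size / batch_size
= 12928 / 128
= 101

101


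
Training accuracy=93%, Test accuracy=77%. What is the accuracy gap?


Gap = train_accuracy - test_accuracy
= 93 - 77
= 16%
This gap suggests the model is overfitting.

16


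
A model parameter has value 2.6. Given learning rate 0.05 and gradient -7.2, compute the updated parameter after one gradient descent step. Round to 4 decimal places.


w_new = w_old - lr * gradient
= 2.6 - 0.05 * -7.2
= 2.6 - (-0.36)
= 2.9600

2.9600


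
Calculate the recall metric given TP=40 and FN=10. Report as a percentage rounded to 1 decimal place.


Recall = TP / (TP + FN) * 100
= 40 / (40 + 10)
= 40 / 50
= 0.8
= 80.0%

80.0


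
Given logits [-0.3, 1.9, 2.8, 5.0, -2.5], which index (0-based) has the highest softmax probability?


Softmax is a monotonic transformation, so it preserves the argmax.
We need to find the index of the maximum logit.
Index 0: -0.3
Index 1: 1.9
Index 2: 2.8
Index 3: 5.0
Index 4: -2.5
Maximum logit = 5.0 at index 3

3


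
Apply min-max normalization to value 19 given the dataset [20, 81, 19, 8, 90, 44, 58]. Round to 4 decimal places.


Min = 8, Max = 90
Range = 90 - 8 = 82
Scaled = (x - min) / (max - min)
= (19 - 8) / 82
= 11 / 82
= 0.1341

0.1341


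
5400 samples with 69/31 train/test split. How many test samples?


Train samples = 5400 * 69% = 3726
Test samples = 5400 - 3726
= 1674

1674


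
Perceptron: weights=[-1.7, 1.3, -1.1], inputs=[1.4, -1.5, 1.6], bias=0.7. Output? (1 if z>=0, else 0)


z = w . x + b
= -1.7*1.4 + 1.3*-1.5 + -1.1*1.6 + 0.7
= -2.38 + -1.95 + -1.76 + 0.7
= -6.09 + 0.7
= -5.39
Since z = -5.39 < 0, output = 0

0


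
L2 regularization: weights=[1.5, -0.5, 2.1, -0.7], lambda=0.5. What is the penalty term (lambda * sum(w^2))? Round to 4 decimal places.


Squaring each weight:
1.5^2 = 2.25
(-0.5)^2 = 0.25
2.1^2 = 4.41
(-0.7)^2 = 0.49
Sum of squares = 7.4
Penalty = 0.5 * 7.4 = 3.7000

3.7000


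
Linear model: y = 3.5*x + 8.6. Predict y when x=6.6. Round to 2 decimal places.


y = 3.5 * 6.6 + (8.6)
= 23.1 + (8.6)
= 31.70

31.70


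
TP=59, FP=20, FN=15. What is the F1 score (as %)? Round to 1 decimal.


Precision = TP / (TP + FP) = 59 / 79 = 0.7468
Recall = TP / (TP + FN) = 59 / 74 = 0.7973
F1 = 2 * P * R / (P + R)
= 2 * 0.7468 * 0.7973 / (0.7468 + 0.7973)
= 1.1909 / 1.5441
= 0.7712
As percentage: 77.1%

77.1


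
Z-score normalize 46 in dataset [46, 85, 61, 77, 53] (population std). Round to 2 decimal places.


Mean = (46 + 85 + 61 + 77 + 53) / 5 = 64.4
Variance = sum((x_i - mean)^2) / n = 212.64
Std = sqrt(212.64) = 14.5822
Z = (x - mean) / std
= (46 - 64.4) / 14.5822
= -18.4 / 14.5822
= -1.26

-1.26


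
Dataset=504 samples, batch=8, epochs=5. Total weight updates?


Iterations per epoch = 504 / 8 = 63
Total updates = iterations_per_epoch * epochs
= 63 * 5
= 315

315


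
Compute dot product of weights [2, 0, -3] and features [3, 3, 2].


Element-wise products:
2 * 3 = 6
0 * 3 = 0
-3 * 2 = -6
Sum = 6 + 0 + -6
= 0

0


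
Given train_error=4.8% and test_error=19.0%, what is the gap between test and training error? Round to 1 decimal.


Generalization gap = test_error - train_error
= 19.0 - 4.8
= 14.2%
A large gap suggests overfitting.

14.2


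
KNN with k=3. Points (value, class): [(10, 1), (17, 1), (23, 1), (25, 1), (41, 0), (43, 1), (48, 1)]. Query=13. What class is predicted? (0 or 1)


Distances from query 13:
Point 10 (class 1): distance = 3
Point 17 (class 1): distance = 4
Point 23 (class 1): distance = 10
K=3 nearest neighbors: classes = [1, 1, 1]
Votes for class 1: 3 / 3
Majority vote => class 1

1


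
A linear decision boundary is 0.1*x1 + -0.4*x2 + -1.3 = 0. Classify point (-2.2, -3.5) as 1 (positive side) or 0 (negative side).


Compute 0.1 * -2.2 + -0.4 * -3.5 + -1.3
= -0.22 + 1.4 + -1.3
= -0.12
Since -0.12 < 0, the point is on the negative side.

0


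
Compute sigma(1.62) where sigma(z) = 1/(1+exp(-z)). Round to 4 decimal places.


sigmoid(z) = 1 / (1 + exp(-z))
exp(-(1.62)) = exp(-1.62) = 0.1979
1 + 0.1979 = 1.1979
1 / 1.1979 = 0.8348

0.8348


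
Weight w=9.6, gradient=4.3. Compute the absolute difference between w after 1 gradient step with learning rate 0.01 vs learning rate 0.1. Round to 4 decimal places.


With lr=0.01: w_new = 9.6 - 0.01 * 4.3 = 9.557
With lr=0.1: w_new = 9.6 - 0.1 * 4.3 = 9.17
Absolute difference = |9.557 - 9.17|
= 0.3870

0.3870


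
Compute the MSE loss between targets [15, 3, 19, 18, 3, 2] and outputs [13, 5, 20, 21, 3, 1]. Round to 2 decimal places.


Differences: [2, -2, -1, -3, 0, 1]
Squared errors: [4, 4, 1, 9, 0, 1]
Sum of squared errors = 19
MSE = 19 / 6 = 3.17

3.17


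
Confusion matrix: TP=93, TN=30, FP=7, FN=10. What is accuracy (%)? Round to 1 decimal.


Accuracy = (TP + TN) / (TP + TN + FP + FN) * 100
= (93 + 30) / (93 + 30 + 7 + 10)
= 123 / 140
= 0.8786
= 87.9%

87.9


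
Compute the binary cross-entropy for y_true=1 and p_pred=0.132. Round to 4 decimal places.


For y=1: Loss = -log(p)
= -log(0.132)
= -(-2.025)
= 2.0250

2.0250


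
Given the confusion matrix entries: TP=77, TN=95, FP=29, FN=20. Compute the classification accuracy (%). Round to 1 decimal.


Accuracy = (TP + TN) / (TP + TN + FP + FN) * 100
= (77 + 95) / (77 + 95 + 29 + 20)
= 172 / 221
= 0.7783
= 77.8%

77.8


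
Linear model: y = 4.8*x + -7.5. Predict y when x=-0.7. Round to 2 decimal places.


y = 4.8 * -0.7 + (-7.5)
= -3.36 + (-7.5)
= -10.86

-10.86


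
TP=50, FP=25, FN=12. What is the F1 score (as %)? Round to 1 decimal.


Precision = TP / (TP + FP) = 50 / 75 = 0.6667
Recall = TP / (TP + FN) = 50 / 62 = 0.8065
F1 = 2 * P * R / (P + R)
= 2 * 0.6667 * 0.8065 / (0.6667 + 0.8065)
= 1.0753 / 1.4731
= 0.7299
As percentage: 73.0%

73.0


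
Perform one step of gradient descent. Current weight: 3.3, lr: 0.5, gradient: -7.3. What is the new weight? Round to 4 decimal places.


w_new = w_old - lr * gradient
= 3.3 - 0.5 * -7.3
= 3.3 - (-3.65)
= 6.9500

6.9500


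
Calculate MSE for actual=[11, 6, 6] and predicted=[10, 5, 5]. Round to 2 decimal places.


Differences: [1, 1, 1]
Squared errors: [1, 1, 1]
Sum of squared errors = 3
MSE = 3 / 3 = 1.00

1.00


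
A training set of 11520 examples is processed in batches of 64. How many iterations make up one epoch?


Iterations per epoch = dataset_size / batch_size
= 11520 / 64
= 180

180


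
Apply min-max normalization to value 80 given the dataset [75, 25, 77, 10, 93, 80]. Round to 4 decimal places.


Min = 10, Max = 93
Range = 93 - 10 = 83
Scaled = (x - min) / (max - min)
= (80 - 10) / 83
= 70 / 83
= 0.8434

0.8434


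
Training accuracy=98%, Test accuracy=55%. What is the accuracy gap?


Gap = train_accuracy - test_accuracy
= 98 - 55
= 43%
This large gap strongly indicates overfitting.

43


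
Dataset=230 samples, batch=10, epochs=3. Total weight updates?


Iterations per epoch = 230 / 10 = 23
Total updates = iterations_per_epoch * epochs
= 23 * 3
= 69

69


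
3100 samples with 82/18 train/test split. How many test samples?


Train samples = 3100 * 82% = 2542
Test samples = 3100 - 2542
= 558

558


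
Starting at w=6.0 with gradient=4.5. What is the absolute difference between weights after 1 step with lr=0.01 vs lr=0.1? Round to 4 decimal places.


With lr=0.01: w_new = 6.0 - 0.01 * 4.5 = 5.955
With lr=0.1: w_new = 6.0 - 0.1 * 4.5 = 5.55
Absolute difference = |5.955 - 5.55|
= 0.4050

0.4050


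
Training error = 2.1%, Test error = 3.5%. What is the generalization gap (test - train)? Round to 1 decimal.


Generalization gap = test_error - train_error
= 3.5 - 2.1
= 1.4%
A small gap suggests good generalization.

1.4


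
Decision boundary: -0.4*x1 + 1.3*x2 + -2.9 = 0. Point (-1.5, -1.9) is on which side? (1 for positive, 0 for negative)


Compute -0.4 * -1.5 + 1.3 * -1.9 + -2.9
= 0.6 + -2.47 + -2.9
= -4.77
Since -4.77 < 0, the point is on the negative side.

0


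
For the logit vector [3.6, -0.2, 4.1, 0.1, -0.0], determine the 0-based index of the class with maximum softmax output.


Softmax is a monotonic transformation, so it preserves the argmax.
We need to find the index of the maximum logit.
Index 0: 3.6
Index 1: -0.2
Index 2: 4.1
Index 3: 0.1
Index 4: -0.0
Maximum logit = 4.1 at index 2

2


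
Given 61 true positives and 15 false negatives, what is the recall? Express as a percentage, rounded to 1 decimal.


Recall = TP / (TP + FN) * 100
= 61 / (61 + 15)
= 61 / 76
= 0.8026
= 80.3%

80.3


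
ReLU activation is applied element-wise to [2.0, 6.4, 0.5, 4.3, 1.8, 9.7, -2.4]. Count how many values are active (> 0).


ReLU(x) = max(0, x) for each element:
ReLU(2.0) = 2.0
ReLU(6.4) = 6.4
ReLU(0.5) = 0.5
ReLU(4.3) = 4.3
ReLU(1.8) = 1.8
ReLU(9.7) = 9.7
ReLU(-2.4) = 0
Active neurons (>0): 6

6


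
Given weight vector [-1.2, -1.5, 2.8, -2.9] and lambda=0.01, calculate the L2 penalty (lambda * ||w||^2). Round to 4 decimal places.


Squaring each weight:
(-1.2)^2 = 1.44
(-1.5)^2 = 2.25
2.8^2 = 7.84
(-2.9)^2 = 8.41
Sum of squares = 19.94
Penalty = 0.01 * 19.94 = 0.1994

0.1994


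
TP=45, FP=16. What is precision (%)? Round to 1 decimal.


Precision = TP / (TP + FP) * 100
= 45 / (45 + 16)
= 45 / 61
= 0.7377
= 73.8%

73.8


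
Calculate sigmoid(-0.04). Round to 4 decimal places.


sigmoid(z) = 1 / (1 + exp(-z))
exp(-(-0.04)) = exp(0.04) = 1.0408
1 + 1.0408 = 2.0408
1 / 2.0408 = 0.4900

0.4900


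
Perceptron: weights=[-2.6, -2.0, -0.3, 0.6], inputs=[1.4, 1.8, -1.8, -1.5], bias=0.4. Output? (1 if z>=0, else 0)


z = w . x + b
= -2.6*1.4 + -2.0*1.8 + -0.3*-1.8 + 0.6*-1.5 + 0.4
= -3.64 + -3.6 + 0.54 + -0.9 + 0.4
= -7.6 + 0.4
= -7.2
Since z = -7.2 < 0, output = 0

0


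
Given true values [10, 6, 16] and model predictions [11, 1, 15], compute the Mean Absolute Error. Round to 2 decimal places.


Absolute errors: [1, 5, 1]
Sum of absolute errors = 7
MAE = 7 / 3 = 2.33

2.33


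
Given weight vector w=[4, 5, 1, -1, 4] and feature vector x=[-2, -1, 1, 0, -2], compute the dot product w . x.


Element-wise products:
4 * -2 = -8
5 * -1 = -5
1 * 1 = 1
-1 * 0 = 0
4 * -2 = -8
Sum = -8 + -5 + 1 + 0 + -8
= -20

-20


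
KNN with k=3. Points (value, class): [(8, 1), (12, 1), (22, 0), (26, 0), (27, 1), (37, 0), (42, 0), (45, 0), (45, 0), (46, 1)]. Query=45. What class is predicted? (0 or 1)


Distances from query 45:
Point 45 (class 0): distance = 0
Point 45 (class 0): distance = 0
Point 46 (class 1): distance = 1
K=3 nearest neighbors: classes = [0, 0, 1]
Votes for class 1: 1 / 3
Majority vote => class 0

0


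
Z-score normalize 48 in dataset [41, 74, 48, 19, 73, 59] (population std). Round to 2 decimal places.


Mean = (41 + 74 + 48 + 19 + 73 + 59) / 6 = 52.3333
Variance = sum((x_i - mean)^2) / n = 366.5556
Std = sqrt(366.5556) = 19.1456
Z = (x - mean) / std
= (48 - 52.3333) / 19.1456
= -4.3333 / 19.1456
= -0.23

-0.23


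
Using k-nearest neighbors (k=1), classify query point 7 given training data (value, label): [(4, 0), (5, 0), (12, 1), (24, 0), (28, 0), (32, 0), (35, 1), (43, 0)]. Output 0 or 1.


Distances from query 7:
Point 5 (class 0): distance = 2
K=1 nearest neighbors: classes = [0]
Votes for class 1: 0 / 1
Majority vote => class 0

0


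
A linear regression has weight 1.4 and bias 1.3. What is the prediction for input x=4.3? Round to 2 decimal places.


y = 1.4 * 4.3 + (1.3)
= 6.02 + (1.3)
= 7.32

7.32


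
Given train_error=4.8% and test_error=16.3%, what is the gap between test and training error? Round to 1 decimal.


Generalization gap = test_error - train_error
= 16.3 - 4.8
= 11.5%
A large gap suggests overfitting.

11.5


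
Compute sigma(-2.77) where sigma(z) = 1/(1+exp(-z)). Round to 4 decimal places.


sigmoid(z) = 1 / (1 + exp(-z))
exp(-(-2.77)) = exp(2.77) = 15.9586
1 + 15.9586 = 16.9586
1 / 16.9586 = 0.0590

0.0590


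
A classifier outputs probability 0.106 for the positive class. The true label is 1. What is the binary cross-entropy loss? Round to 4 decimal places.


For y=1: Loss = -log(p)
= -log(0.106)
= -(-2.2443)
= 2.2443

2.2443


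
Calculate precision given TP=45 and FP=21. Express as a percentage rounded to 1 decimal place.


Precision = TP / (TP + FP) * 100
= 45 / (45 + 21)
= 45 / 66
= 0.6818
= 68.2%

68.2


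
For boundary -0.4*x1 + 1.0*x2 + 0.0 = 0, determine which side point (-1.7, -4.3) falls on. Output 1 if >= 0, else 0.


Compute -0.4 * -1.7 + 1.0 * -4.3 + 0.0
= 0.68 + -4.3 + 0.0
= -3.62
Since -3.62 < 0, the point is on the negative side.

0


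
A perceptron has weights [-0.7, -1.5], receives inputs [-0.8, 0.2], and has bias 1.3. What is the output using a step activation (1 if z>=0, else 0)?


z = w . x + b
= -0.7*-0.8 + -1.5*0.2 + 1.3
= 0.56 + -0.3 + 1.3
= 0.26 + 1.3
= 1.56
Since z = 1.56 >= 0, output = 1

1


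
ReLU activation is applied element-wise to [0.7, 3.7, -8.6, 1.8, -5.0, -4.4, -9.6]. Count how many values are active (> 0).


ReLU(x) = max(0, x) for each element:
ReLU(0.7) = 0.7
ReLU(3.7) = 3.7
ReLU(-8.6) = 0
ReLU(1.8) = 1.8
ReLU(-5.0) = 0
ReLU(-4.4) = 0
ReLU(-9.6) = 0
Active neurons (>0): 3

3


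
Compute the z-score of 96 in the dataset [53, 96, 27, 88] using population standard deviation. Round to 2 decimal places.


Mean = (53 + 96 + 27 + 88) / 4 = 66.0
Variance = sum((x_i - mean)^2) / n = 768.5
Std = sqrt(768.5) = 27.7218
Z = (x - mean) / std
= (96 - 66.0) / 27.7218
= 30.0 / 27.7218
= 1.08

1.08


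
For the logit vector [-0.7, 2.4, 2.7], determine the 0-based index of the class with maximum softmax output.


Softmax is a monotonic transformation, so it preserves the argmax.
We need to find the index of the maximum logit.
Index 0: -0.7
Index 1: 2.4
Index 2: 2.7
Maximum logit = 2.7 at index 2

2


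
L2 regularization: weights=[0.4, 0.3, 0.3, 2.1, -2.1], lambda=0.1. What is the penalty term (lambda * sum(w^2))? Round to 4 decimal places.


Squaring each weight:
0.4^2 = 0.16
0.3^2 = 0.09
0.3^2 = 0.09
2.1^2 = 4.41
(-2.1)^2 = 4.41
Sum of squares = 9.16
Penalty = 0.1 * 9.16 = 0.9160

0.9160


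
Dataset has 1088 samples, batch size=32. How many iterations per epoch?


Iterations per epoch = dataset_size / batch_size
= 1088 / 32
= 34

34


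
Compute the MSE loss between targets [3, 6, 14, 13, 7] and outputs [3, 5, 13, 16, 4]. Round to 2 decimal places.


Differences: [0, 1, 1, -3, 3]
Squared errors: [0, 1, 1, 9, 9]
Sum of squared errors = 20
MSE = 20 / 5 = 4.00

4.00


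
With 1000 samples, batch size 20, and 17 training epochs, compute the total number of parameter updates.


Iterations per epoch = 1000 / 20 = 50
Total updates = iterations_per_epoch * epochs
= 50 * 17
= 850

850


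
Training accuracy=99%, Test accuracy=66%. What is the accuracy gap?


Gap = train_accuracy - test_accuracy
= 99 - 66
= 33%
This large gap strongly indicates overfitting.

33


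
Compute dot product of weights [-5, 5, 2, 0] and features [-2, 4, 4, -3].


Element-wise products:
-5 * -2 = 10
5 * 4 = 20
2 * 4 = 8
0 * -3 = 0
Sum = 10 + 20 + 8 + 0
= 38

38


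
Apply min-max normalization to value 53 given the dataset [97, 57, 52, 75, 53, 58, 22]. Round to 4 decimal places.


Min = 22, Max = 97
Range = 97 - 22 = 75
Scaled = (x - min) / (max - min)
= (53 - 22) / 75
= 31 / 75
= 0.4133

0.4133


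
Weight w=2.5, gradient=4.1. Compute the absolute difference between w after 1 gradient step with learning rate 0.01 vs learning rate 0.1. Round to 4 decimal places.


With lr=0.01: w_new = 2.5 - 0.01 * 4.1 = 2.459
With lr=0.1: w_new = 2.5 - 0.1 * 4.1 = 2.09
Absolute difference = |2.459 - 2.09|
= 0.3690

0.3690


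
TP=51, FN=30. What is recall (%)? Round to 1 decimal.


Recall = TP / (TP + FN) * 100
= 51 / (51 + 30)
= 51 / 81
= 0.6296
= 63.0%

63.0


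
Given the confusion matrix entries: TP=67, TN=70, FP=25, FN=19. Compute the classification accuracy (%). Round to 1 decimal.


Accuracy = (TP + TN) / (TP + TN + FP + FN) * 100
= (67 + 70) / (67 + 70 + 25 + 19)
= 137 / 181
= 0.7569
= 75.7%

75.7


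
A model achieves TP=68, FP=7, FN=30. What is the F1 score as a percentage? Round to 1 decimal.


Precision = TP / (TP + FP) = 68 / 75 = 0.9067
Recall = TP / (TP + FN) = 68 / 98 = 0.6939
F1 = 2 * P * R / (P + R)
= 2 * 0.9067 * 0.6939 / (0.9067 + 0.6939)
= 1.2582 / 1.6005
= 0.7861
As percentage: 78.6%

78.6


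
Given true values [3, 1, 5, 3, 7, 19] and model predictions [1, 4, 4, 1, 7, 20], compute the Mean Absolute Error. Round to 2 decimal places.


Absolute errors: [2, 3, 1, 2, 0, 1]
Sum of absolute errors = 9
MAE = 9 / 6 = 1.50

1.50


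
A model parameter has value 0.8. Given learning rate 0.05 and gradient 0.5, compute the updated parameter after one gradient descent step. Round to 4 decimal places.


w_new = w_old - lr * gradient
= 0.8 - 0.05 * 0.5
= 0.8 - (0.025)
= 0.7750

0.7750


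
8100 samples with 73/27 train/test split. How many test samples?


Train samples = 8100 * 73% = 5913
Test samples = 8100 - 5913
= 2187

2187


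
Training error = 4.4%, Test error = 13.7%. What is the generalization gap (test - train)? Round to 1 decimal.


Generalization gap = test_error - train_error
= 13.7 - 4.4
= 9.3%
A moderate gap.

9.3


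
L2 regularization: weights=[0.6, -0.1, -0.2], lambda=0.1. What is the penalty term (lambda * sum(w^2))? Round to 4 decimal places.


Squaring each weight:
0.6^2 = 0.36
(-0.1)^2 = 0.01
(-0.2)^2 = 0.04
Sum of squares = 0.41
Penalty = 0.1 * 0.41 = 0.0410

0.0410


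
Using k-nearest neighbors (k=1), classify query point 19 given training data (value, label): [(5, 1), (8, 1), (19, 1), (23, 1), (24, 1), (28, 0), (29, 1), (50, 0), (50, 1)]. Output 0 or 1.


Distances from query 19:
Point 19 (class 1): distance = 0
K=1 nearest neighbors: classes = [1]
Votes for class 1: 1 / 1
Majority vote => class 1

1


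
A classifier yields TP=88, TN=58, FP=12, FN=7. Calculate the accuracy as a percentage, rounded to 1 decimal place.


Accuracy = (TP + TN) / (TP + TN + FP + FN) * 100
= (88 + 58) / (88 + 58 + 12 + 7)
= 146 / 165
= 0.8848
= 88.5%

88.5


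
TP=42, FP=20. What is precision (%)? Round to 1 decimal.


Precision = TP / (TP + FP) * 100
= 42 / (42 + 20)
= 42 / 62
= 0.6774
= 67.7%

67.7


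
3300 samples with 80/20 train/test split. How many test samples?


Train samples = 3300 * 80% = 2640
Test samples = 3300 - 2640
= 660

660


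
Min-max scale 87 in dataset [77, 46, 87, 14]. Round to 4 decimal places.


Min = 14, Max = 87
Range = 87 - 14 = 73
Scaled = (x - min) / (max - min)
= (87 - 14) / 73
= 73 / 73
= 1.0000

1.0000


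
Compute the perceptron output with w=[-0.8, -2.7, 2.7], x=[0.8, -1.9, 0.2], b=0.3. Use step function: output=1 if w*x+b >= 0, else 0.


z = w . x + b
= -0.8*0.8 + -2.7*-1.9 + 2.7*0.2 + 0.3
= -0.64 + 5.13 + 0.54 + 0.3
= 5.03 + 0.3
= 5.33
Since z = 5.33 >= 0, output = 1

1


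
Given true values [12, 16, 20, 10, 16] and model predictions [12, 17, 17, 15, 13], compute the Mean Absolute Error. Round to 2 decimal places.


Absolute errors: [0, 1, 3, 5, 3]
Sum of absolute errors = 12
MAE = 12 / 5 = 2.40

2.40


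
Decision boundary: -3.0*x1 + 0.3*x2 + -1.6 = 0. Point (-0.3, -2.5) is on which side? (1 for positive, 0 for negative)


Compute -3.0 * -0.3 + 0.3 * -2.5 + -1.6
= 0.9 + -0.75 + -1.6
= -1.45
Since -1.45 < 0, the point is on the negative side.

0


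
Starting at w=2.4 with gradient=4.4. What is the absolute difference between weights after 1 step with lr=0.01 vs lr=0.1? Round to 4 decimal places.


With lr=0.01: w_new = 2.4 - 0.01 * 4.4 = 2.356
With lr=0.1: w_new = 2.4 - 0.1 * 4.4 = 1.96
Absolute difference = |2.356 - 1.96|
= 0.3960

0.3960


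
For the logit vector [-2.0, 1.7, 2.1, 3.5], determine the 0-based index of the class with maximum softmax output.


Softmax is a monotonic transformation, so it preserves the argmax.
We need to find the index of the maximum logit.
Index 0: -2.0
Index 1: 1.7
Index 2: 2.1
Index 3: 3.5
Maximum logit = 3.5 at index 3

3


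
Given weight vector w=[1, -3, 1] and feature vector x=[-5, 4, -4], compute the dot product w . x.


Element-wise products:
1 * -5 = -5
-3 * 4 = -12
1 * -4 = -4
Sum = -5 + -12 + -4
= -21

-21


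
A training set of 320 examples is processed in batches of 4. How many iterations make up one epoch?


Iterations per epoch = dataset_size / batch_size
= 320 / 4
= 80

80


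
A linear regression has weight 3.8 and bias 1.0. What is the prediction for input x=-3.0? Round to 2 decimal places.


y = 3.8 * -3.0 + (1.0)
= -11.4 + (1.0)
= -10.40

-10.40


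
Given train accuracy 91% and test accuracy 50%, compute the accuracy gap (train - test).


Gap = train_accuracy - test_accuracy
= 91 - 50
= 41%
This large gap strongly indicates overfitting.

41


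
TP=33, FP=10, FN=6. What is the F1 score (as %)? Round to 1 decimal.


Precision = TP / (TP + FP) = 33 / 43 = 0.7674
Recall = TP / (TP + FN) = 33 / 39 = 0.8462
F1 = 2 * P * R / (P + R)
= 2 * 0.7674 * 0.8462 / (0.7674 + 0.8462)
= 1.2987 / 1.6136
= 0.8049
As percentage: 80.5%

80.5


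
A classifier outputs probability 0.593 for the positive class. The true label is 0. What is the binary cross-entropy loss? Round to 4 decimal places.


For y=0: Loss = -log(1-p)
= -log(1 - 0.593)
= -log(0.407)
= -(-0.8989)
= 0.8989

0.8989


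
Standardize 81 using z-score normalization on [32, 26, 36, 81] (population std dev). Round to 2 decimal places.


Mean = (32 + 26 + 36 + 81) / 4 = 43.75
Variance = sum((x_i - mean)^2) / n = 475.1875
Std = sqrt(475.1875) = 21.7988
Z = (x - mean) / std
= (81 - 43.75) / 21.7988
= 37.25 / 21.7988
= 1.71

1.71


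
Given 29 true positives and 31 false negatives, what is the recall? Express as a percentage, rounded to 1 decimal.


Recall = TP / (TP + FN) * 100
= 29 / (29 + 31)
= 29 / 60
= 0.4833
= 48.3%

48.3


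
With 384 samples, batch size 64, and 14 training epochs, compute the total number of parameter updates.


Iterations per epoch = 384 / 64 = 6
Total updates = iterations_per_epoch * epochs
= 6 * 14
= 84

84


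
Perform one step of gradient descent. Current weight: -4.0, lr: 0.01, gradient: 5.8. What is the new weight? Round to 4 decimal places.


w_new = w_old - lr * gradient
= -4.0 - 0.01 * 5.8
= -4.0 - (0.058)
= -4.0580

-4.0580


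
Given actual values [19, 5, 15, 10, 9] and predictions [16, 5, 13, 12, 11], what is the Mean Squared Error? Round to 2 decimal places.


Differences: [3, 0, 2, -2, -2]
Squared errors: [9, 0, 4, 4, 4]
Sum of squared errors = 21
MSE = 21 / 5 = 4.20

4.20


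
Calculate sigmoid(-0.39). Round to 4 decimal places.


sigmoid(z) = 1 / (1 + exp(-z))
exp(-(-0.39)) = exp(0.39) = 1.477
1 + 1.477 = 2.477
1 / 2.477 = 0.4037

0.4037


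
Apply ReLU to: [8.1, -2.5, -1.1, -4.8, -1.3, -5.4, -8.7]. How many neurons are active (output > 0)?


ReLU(x) = max(0, x) for each element:
ReLU(8.1) = 8.1
ReLU(-2.5) = 0
ReLU(-1.1) = 0
ReLU(-4.8) = 0
ReLU(-1.3) = 0
ReLU(-5.4) = 0
ReLU(-8.7) = 0
Active neurons (>0): 1

1


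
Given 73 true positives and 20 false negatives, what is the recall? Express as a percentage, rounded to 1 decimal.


Recall = TP / (TP + FN) * 100
= 73 / (73 + 20)
= 73 / 93
= 0.7849
= 78.5%

78.5


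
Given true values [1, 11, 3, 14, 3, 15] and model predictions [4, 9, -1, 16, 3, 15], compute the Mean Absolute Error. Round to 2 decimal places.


Absolute errors: [3, 2, 4, 2, 0, 0]
Sum of absolute errors = 11
MAE = 11 / 6 = 1.83

1.83


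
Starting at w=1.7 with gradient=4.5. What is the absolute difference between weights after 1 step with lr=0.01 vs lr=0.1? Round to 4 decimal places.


With lr=0.01: w_new = 1.7 - 0.01 * 4.5 = 1.655
With lr=0.1: w_new = 1.7 - 0.1 * 4.5 = 1.25
Absolute difference = |1.655 - 1.25|
= 0.4050

0.4050


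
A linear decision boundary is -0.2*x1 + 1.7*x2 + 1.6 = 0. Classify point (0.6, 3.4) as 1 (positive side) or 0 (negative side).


Compute -0.2 * 0.6 + 1.7 * 3.4 + 1.6
= -0.12 + 5.78 + 1.6
= 7.26
Since 7.26 >= 0, the point is on the positive side.

1


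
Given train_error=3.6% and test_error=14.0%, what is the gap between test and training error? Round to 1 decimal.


Generalization gap = test_error - train_error
= 14.0 - 3.6
= 10.4%
A large gap suggests overfitting.

10.4


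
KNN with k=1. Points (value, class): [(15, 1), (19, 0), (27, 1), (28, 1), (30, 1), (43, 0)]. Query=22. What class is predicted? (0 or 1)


Distances from query 22:
Point 19 (class 0): distance = 3
K=1 nearest neighbors: classes = [0]
Votes for class 1: 0 / 1
Majority vote => class 0

0


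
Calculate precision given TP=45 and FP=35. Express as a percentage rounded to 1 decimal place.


Precision = TP / (TP + FP) * 100
= 45 / (45 + 35)
= 45 / 80
= 0.5625
= 56.3%

56.3


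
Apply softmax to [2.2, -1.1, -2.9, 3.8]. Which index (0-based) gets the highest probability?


Softmax is a monotonic transformation, so it preserves the argmax.
We need to find the index of the maximum logit.
Index 0: 2.2
Index 1: -1.1
Index 2: -2.9
Index 3: 3.8
Maximum logit = 3.8 at index 3

3


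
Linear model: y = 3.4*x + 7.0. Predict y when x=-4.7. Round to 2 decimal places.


y = 3.4 * -4.7 + (7.0)
= -15.98 + (7.0)
= -8.98

-8.98


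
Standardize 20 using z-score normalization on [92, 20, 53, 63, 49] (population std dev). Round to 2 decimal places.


Mean = (92 + 20 + 53 + 63 + 49) / 5 = 55.4
Variance = sum((x_i - mean)^2) / n = 539.44
Std = sqrt(539.44) = 23.2258
Z = (x - mean) / std
= (20 - 55.4) / 23.2258
= -35.4 / 23.2258
= -1.52

-1.52


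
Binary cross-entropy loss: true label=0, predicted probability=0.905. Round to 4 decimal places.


For y=0: Loss = -log(1-p)
= -log(1 - 0.905)
= -log(0.095)
= -(-2.3539)
= 2.3539

2.3539


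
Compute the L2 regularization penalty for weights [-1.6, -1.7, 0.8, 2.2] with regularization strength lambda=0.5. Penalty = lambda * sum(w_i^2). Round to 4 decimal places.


Squaring each weight:
(-1.6)^2 = 2.56
(-1.7)^2 = 2.89
0.8^2 = 0.64
2.2^2 = 4.84
Sum of squares = 10.93
Penalty = 0.5 * 10.93 = 5.4650

5.4650


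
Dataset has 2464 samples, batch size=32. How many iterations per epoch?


Iterations per epoch = dataset_size / batch_size
= 2464 / 32
= 77

77


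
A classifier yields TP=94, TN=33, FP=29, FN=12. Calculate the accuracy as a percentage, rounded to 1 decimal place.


Accuracy = (TP + TN) / (TP + TN + FP + FN) * 100
= (94 + 33) / (94 + 33 + 29 + 12)
= 127 / 168
= 0.756
= 75.6%

75.6


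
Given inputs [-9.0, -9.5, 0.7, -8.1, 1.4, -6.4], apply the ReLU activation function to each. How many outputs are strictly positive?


ReLU(x) = max(0, x) for each element:
ReLU(-9.0) = 0
ReLU(-9.5) = 0
ReLU(0.7) = 0.7
ReLU(-8.1) = 0
ReLU(1.4) = 1.4
ReLU(-6.4) = 0
Active neurons (>0): 2

2


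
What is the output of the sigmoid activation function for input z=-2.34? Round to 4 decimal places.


sigmoid(z) = 1 / (1 + exp(-z))
exp(-(-2.34)) = exp(2.34) = 10.3812
1 + 10.3812 = 11.3812
1 / 11.3812 = 0.0879

0.0879


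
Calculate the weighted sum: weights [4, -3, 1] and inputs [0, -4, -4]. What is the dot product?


Element-wise products:
4 * 0 = 0
-3 * -4 = 12
1 * -4 = -4
Sum = 0 + 12 + -4
= 8

8


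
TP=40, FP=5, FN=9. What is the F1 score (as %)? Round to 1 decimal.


Precision = TP / (TP + FP) = 40 / 45 = 0.8889
Recall = TP / (TP + FN) = 40 / 49 = 0.8163
F1 = 2 * P * R / (P + R)
= 2 * 0.8889 * 0.8163 / (0.8889 + 0.8163)
= 1.4512 / 1.7052
= 0.8511
As percentage: 85.1%

85.1


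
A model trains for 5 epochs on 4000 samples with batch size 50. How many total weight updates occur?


Iterations per epoch = 4000 / 50 = 80
Total updates = iterations_per_epoch * epochs
= 80 * 5
= 400

400


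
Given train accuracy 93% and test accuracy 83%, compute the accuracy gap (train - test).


Gap = train_accuracy - test_accuracy
= 93 - 83
= 10%
This moderate gap may indicate mild overfitting.

10


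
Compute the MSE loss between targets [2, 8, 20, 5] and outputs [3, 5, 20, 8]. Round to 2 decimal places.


Differences: [-1, 3, 0, -3]
Squared errors: [1, 9, 0, 9]
Sum of squared errors = 19
MSE = 19 / 4 = 4.75

4.75


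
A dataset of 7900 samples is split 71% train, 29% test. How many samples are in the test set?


Train samples = 7900 * 71% = 5609
Test samples = 7900 - 5609
= 2291

2291


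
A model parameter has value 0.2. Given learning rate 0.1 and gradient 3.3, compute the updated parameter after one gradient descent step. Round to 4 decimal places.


w_new = w_old - lr * gradient
= 0.2 - 0.1 * 3.3
= 0.2 - (0.33)
= -0.1300

-0.1300


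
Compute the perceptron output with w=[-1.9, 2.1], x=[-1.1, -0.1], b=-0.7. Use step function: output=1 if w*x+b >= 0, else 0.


z = w . x + b
= -1.9*-1.1 + 2.1*-0.1 + -0.7
= 2.09 + -0.21 + -0.7
= 1.88 + -0.7
= 1.18
Since z = 1.18 >= 0, output = 1

1


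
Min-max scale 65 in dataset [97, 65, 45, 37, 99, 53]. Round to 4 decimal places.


Min = 37, Max = 99
Range = 99 - 37 = 62
Scaled = (x - min) / (max - min)
= (65 - 37) / 62
= 28 / 62
= 0.4516

0.4516


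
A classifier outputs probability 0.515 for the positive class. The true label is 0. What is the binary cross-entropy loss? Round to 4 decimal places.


For y=0: Loss = -log(1-p)
= -log(1 - 0.515)
= -log(0.485)
= -(-0.7236)
= 0.7236

0.7236


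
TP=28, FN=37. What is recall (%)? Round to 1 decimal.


Recall = TP / (TP + FN) * 100
= 28 / (28 + 37)
= 28 / 65
= 0.4308
= 43.1%

43.1


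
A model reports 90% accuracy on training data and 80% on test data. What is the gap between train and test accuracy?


Gap = train_accuracy - test_accuracy
= 90 - 80
= 10%
This moderate gap may indicate mild overfitting.

10


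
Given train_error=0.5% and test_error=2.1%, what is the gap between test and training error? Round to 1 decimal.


Generalization gap = test_error - train_error
= 2.1 - 0.5
= 1.6%
A small gap suggests good generalization.

1.6


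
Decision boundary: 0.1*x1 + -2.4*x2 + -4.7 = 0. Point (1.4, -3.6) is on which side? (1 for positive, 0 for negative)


Compute 0.1 * 1.4 + -2.4 * -3.6 + -4.7
= 0.14 + 8.64 + -4.7
= 4.08
Since 4.08 >= 0, the point is on the positive side.

1


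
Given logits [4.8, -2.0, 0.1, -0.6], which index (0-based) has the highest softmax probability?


Softmax is a monotonic transformation, so it preserves the argmax.
We need to find the index of the maximum logit.
Index 0: 4.8
Index 1: -2.0
Index 2: 0.1
Index 3: -0.6
Maximum logit = 4.8 at index 0

0


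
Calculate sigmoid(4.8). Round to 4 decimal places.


sigmoid(z) = 1 / (1 + exp(-z))
exp(-(4.8)) = exp(-4.8) = 0.0082
1 + 0.0082 = 1.0082
1 / 1.0082 = 0.9918

0.9918


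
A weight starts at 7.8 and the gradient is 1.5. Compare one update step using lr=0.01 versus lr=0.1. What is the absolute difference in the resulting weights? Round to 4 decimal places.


With lr=0.01: w_new = 7.8 - 0.01 * 1.5 = 7.785
With lr=0.1: w_new = 7.8 - 0.1 * 1.5 = 7.65
Absolute difference = |7.785 - 7.65|
= 0.1350

0.1350


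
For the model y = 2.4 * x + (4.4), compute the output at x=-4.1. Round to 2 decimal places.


y = 2.4 * -4.1 + (4.4)
= -9.84 + (4.4)
= -5.44

-5.44


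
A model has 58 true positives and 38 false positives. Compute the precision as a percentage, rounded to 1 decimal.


Precision = TP / (TP + FP) * 100
= 58 / (58 + 38)
= 58 / 96
= 0.6042
= 60.4%

60.4


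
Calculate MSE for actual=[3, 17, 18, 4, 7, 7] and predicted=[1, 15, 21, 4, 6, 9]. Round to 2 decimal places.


Differences: [2, 2, -3, 0, 1, -2]
Squared errors: [4, 4, 9, 0, 1, 4]
Sum of squared errors = 22
MSE = 22 / 6 = 3.67

3.67


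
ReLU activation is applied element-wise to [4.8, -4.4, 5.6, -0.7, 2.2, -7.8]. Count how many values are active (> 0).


ReLU(x) = max(0, x) for each element:
ReLU(4.8) = 4.8
ReLU(-4.4) = 0
ReLU(5.6) = 5.6
ReLU(-0.7) = 0
ReLU(2.2) = 2.2
ReLU(-7.8) = 0
Active neurons (>0): 3

3


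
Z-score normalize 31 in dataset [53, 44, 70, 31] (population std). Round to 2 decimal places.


Mean = (53 + 44 + 70 + 31) / 4 = 49.5
Variance = sum((x_i - mean)^2) / n = 201.25
Std = sqrt(201.25) = 14.1863
Z = (x - mean) / std
= (31 - 49.5) / 14.1863
= -18.5 / 14.1863
= -1.30

-1.30


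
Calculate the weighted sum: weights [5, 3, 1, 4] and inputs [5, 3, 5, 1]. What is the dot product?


Element-wise products:
5 * 5 = 25
3 * 3 = 9
1 * 5 = 5
4 * 1 = 4
Sum = 25 + 9 + 5 + 4
= 43

43


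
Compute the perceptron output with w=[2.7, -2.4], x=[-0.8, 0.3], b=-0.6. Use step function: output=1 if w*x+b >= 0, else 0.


z = w . x + b
= 2.7*-0.8 + -2.4*0.3 + -0.6
= -2.16 + -0.72 + -0.6
= -2.88 + -0.6
= -3.48
Since z = -3.48 < 0, output = 0

0


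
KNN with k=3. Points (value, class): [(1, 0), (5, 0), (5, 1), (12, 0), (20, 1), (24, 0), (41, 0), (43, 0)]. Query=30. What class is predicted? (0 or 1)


Distances from query 30:
Point 24 (class 0): distance = 6
Point 20 (class 1): distance = 10
Point 41 (class 0): distance = 11
K=3 nearest neighbors: classes = [0, 1, 0]
Votes for class 1: 1 / 3
Majority vote => class 0

0


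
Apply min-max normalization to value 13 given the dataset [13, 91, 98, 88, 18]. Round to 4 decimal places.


Min = 13, Max = 98
Range = 98 - 13 = 85
Scaled = (x - min) / (max - min)
= (13 - 13) / 85
= 0 / 85
= 0.0000

0.0000


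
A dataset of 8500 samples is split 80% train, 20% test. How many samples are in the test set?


Train samples = 8500 * 80% = 6800
Test samples = 8500 - 6800
= 1700

1700


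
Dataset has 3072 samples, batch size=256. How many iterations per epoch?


Iterations per epoch = dataset_size / batch_size
= 3072 / 256
= 12

12


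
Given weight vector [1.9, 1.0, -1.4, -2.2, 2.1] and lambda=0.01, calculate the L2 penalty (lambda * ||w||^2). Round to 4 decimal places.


Squaring each weight:
1.9^2 = 3.61
1.0^2 = 1.0
(-1.4)^2 = 1.96
(-2.2)^2 = 4.84
2.1^2 = 4.41
Sum of squares = 15.82
Penalty = 0.01 * 15.82 = 0.1582

0.1582


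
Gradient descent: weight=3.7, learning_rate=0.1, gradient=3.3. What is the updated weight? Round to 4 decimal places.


w_new = w_old - lr * gradient
= 3.7 - 0.1 * 3.3
= 3.7 - (0.33)
= 3.3700

3.3700


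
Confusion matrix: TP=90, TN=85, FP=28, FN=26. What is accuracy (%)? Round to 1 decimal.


Accuracy = (TP + TN) / (TP + TN + FP + FN) * 100
= (90 + 85) / (90 + 85 + 28 + 26)
= 175 / 229
= 0.7642
= 76.4%

76.4


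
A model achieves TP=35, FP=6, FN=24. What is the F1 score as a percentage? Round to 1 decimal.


Precision = TP / (TP + FP) = 35 / 41 = 0.8537
Recall = TP / (TP + FN) = 35 / 59 = 0.5932
F1 = 2 * P * R / (P + R)
= 2 * 0.8537 * 0.5932 / (0.8537 + 0.5932)
= 1.0128 / 1.4469
= 0.7
As percentage: 70.0%

70.0


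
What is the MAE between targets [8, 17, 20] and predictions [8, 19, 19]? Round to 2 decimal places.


Absolute errors: [0, 2, 1]
Sum of absolute errors = 3
MAE = 3 / 3 = 1.00

1.00


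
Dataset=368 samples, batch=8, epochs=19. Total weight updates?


Iterations per epoch = 368 / 8 = 46
Total updates = iterations_per_epoch * epochs
= 46 * 19
= 874

874


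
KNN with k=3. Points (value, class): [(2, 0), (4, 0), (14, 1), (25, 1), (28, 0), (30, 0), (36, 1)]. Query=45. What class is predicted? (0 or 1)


Distances from query 45:
Point 36 (class 1): distance = 9
Point 30 (class 0): distance = 15
Point 28 (class 0): distance = 17
K=3 nearest neighbors: classes = [1, 0, 0]
Votes for class 1: 1 / 3
Majority vote => class 0

0


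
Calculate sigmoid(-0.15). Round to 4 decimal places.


sigmoid(z) = 1 / (1 + exp(-z))
exp(-(-0.15)) = exp(0.15) = 1.1618
1 + 1.1618 = 2.1618
1 / 2.1618 = 0.4626

0.4626


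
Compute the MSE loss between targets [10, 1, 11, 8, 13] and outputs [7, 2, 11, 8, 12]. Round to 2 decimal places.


Differences: [3, -1, 0, 0, 1]
Squared errors: [9, 1, 0, 0, 1]
Sum of squared errors = 11
MSE = 11 / 5 = 2.20

2.20


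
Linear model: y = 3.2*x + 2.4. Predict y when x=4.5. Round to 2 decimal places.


y = 3.2 * 4.5 + (2.4)
= 14.4 + (2.4)
= 16.80

16.80


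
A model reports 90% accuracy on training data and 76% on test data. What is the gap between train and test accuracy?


Gap = train_accuracy - test_accuracy
= 90 - 76
= 14%
This gap suggests the model is overfitting.

14


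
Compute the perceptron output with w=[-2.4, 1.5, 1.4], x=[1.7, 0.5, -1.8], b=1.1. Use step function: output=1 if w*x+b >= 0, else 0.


z = w . x + b
= -2.4*1.7 + 1.5*0.5 + 1.4*-1.8 + 1.1
= -4.08 + 0.75 + -2.52 + 1.1
= -5.85 + 1.1
= -4.75
Since z = -4.75 < 0, output = 0

0


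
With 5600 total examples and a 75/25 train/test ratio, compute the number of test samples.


Train samples = 5600 * 75% = 4200
Test samples = 5600 - 4200
= 1400

1400


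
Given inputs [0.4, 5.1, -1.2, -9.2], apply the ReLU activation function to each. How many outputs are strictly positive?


ReLU(x) = max(0, x) for each element:
ReLU(0.4) = 0.4
ReLU(5.1) = 5.1
ReLU(-1.2) = 0
ReLU(-9.2) = 0
Active neurons (>0): 2

2


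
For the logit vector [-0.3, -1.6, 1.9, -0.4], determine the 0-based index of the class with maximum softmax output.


Softmax is a monotonic transformation, so it preserves the argmax.
We need to find the index of the maximum logit.
Index 0: -0.3
Index 1: -1.6
Index 2: 1.9
Index 3: -0.4
Maximum logit = 1.9 at index 2

2


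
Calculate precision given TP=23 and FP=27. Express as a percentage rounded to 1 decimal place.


Precision = TP / (TP + FP) * 100
= 23 / (23 + 27)
= 23 / 50
= 0.46
= 46.0%

46.0


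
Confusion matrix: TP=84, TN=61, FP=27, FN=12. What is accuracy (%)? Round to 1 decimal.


Accuracy = (TP + TN) / (TP + TN + FP + FN) * 100
= (84 + 61) / (84 + 61 + 27 + 12)
= 145 / 184
= 0.788
= 78.8%

78.8


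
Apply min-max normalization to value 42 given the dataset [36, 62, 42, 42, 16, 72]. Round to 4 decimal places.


Min = 16, Max = 72
Range = 72 - 16 = 56
Scaled = (x - min) / (max - min)
= (42 - 16) / 56
= 26 / 56
= 0.4643

0.4643


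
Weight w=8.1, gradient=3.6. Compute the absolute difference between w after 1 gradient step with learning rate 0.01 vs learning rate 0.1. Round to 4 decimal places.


With lr=0.01: w_new = 8.1 - 0.01 * 3.6 = 8.064
With lr=0.1: w_new = 8.1 - 0.1 * 3.6 = 7.74
Absolute difference = |8.064 - 7.74|
= 0.3240

0.3240
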